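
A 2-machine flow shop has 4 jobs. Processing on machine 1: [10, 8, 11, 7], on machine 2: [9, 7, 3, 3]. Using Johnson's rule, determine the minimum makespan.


Apply Johnson's rule:
  Group 1 (a <= b): []
  Group 2 (a > b): [(1, 10, 9), (2, 8, 7), (3, 11, 3), (4, 7, 3)]
Optimal job order: [1, 2, 3, 4]
Schedule:
  Job 1: M1 done at 10, M2 done at 19
  Job 2: M1 done at 18, M2 done at 26
  Job 3: M1 done at 29, M2 done at 32
  Job 4: M1 done at 36, M2 done at 39
Makespan = 39

39


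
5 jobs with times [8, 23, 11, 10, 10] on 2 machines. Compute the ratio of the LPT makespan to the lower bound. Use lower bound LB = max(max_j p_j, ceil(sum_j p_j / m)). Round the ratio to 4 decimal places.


LPT order: [23, 11, 10, 10, 8]
Machine loads after assignment: [31, 31]
LPT makespan = 31
Lower bound = max(max_job, ceil(total/2)) = max(23, 31) = 31
Ratio = 31 / 31 = 1.0

1.0


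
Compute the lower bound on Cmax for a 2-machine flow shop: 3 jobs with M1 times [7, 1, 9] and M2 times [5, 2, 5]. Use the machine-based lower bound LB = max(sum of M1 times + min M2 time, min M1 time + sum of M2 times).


LB1 = sum(M1 times) + min(M2 times) = 17 + 2 = 19
LB2 = min(M1 times) + sum(M2 times) = 1 + 12 = 13
Lower bound = max(LB1, LB2) = max(19, 13) = 19

19


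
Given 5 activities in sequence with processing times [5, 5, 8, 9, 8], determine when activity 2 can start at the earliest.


Activity 2 starts after activities 1 through 1 complete.
Predecessor durations: [5]
ES = 5 = 5

5


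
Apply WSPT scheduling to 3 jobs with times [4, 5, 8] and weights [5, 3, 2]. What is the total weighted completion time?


Compute p/w ratios and sort ascending (WSPT): [(4, 5), (5, 3), (8, 2)]
Compute weighted completion times:
  Job (p=4,w=5): C=4, w*C=5*4=20
  Job (p=5,w=3): C=9, w*C=3*9=27
  Job (p=8,w=2): C=17, w*C=2*17=34
Total weighted completion time = 81

81


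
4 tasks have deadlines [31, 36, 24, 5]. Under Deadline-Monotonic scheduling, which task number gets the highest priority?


Sort tasks by relative deadline (ascending):
  Task 4: deadline = 5
  Task 3: deadline = 24
  Task 1: deadline = 31
  Task 2: deadline = 36
Priority order (highest first): [4, 3, 1, 2]
Highest priority task = 4

4


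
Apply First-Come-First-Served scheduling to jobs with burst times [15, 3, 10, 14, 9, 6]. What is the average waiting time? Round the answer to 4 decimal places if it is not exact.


FCFS order (as given): [15, 3, 10, 14, 9, 6]
Waiting times:
  Job 1: wait = 0
  Job 2: wait = 15
  Job 3: wait = 18
  Job 4: wait = 28
  Job 5: wait = 42
  Job 6: wait = 51
Sum of waiting times = 154
Average waiting time = 154/6 = 25.6667

25.6667


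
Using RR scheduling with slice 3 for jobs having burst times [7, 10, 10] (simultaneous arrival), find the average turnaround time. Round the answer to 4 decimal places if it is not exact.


Time quantum = 3
Execution trace:
  J1 runs 3 units, time = 3
  J2 runs 3 units, time = 6
  J3 runs 3 units, time = 9
  J1 runs 3 units, time = 12
  J2 runs 3 units, time = 15
  J3 runs 3 units, time = 18
  J1 runs 1 units, time = 19
  J2 runs 3 units, time = 22
  J3 runs 3 units, time = 25
  J2 runs 1 units, time = 26
  J3 runs 1 units, time = 27
Finish times: [19, 26, 27]
Average turnaround = 72/3 = 24.0

24.0


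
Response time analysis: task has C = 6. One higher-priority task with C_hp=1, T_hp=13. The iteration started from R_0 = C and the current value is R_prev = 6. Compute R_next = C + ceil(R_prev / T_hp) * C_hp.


R_next = C + ceil(R_prev / T_hp) * C_hp
ceil(6 / 13) = ceil(0.4615) = 1
Interference = 1 * 1 = 1
R_next = 6 + 1 = 7

7


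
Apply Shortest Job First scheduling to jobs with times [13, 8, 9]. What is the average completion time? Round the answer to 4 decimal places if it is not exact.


SJF order (ascending): [8, 9, 13]
Completion times:
  Job 1: burst=8, C=8
  Job 2: burst=9, C=17
  Job 3: burst=13, C=30
Average completion = 55/3 = 18.3333

18.3333


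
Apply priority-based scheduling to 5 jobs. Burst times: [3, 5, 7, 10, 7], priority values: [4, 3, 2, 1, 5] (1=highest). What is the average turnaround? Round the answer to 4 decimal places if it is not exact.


Sort by priority (ascending = highest first):
Order: [(1, 10), (2, 7), (3, 5), (4, 3), (5, 7)]
Completion times:
  Priority 1, burst=10, C=10
  Priority 2, burst=7, C=17
  Priority 3, burst=5, C=22
  Priority 4, burst=3, C=25
  Priority 5, burst=7, C=32
Average turnaround = 106/5 = 21.2

21.2


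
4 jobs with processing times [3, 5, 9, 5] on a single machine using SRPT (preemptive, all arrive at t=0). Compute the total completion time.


Since all jobs arrive at t=0, SRPT equals SPT ordering.
SPT order: [3, 5, 5, 9]
Completion times:
  Job 1: p=3, C=3
  Job 2: p=5, C=8
  Job 3: p=5, C=13
  Job 4: p=9, C=22
Total completion time = 3 + 8 + 13 + 22 = 46

46


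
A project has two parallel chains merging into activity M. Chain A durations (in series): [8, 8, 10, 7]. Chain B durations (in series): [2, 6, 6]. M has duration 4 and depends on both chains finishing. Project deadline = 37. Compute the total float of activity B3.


Forward pass: ES(B3) = sum of predecessors on chain B = 8
EF = ES + duration = 8 + 6 = 14
Backward pass: LF(M) = deadline = 37; LS(M) = 37 - 4 = 33
LF(B3) = LS(M) - sum(successors on chain B) = 33 - 0 = 33
LS = LF - duration = 33 - 6 = 27
Total float = LS - ES = 27 - 8 = 19

19


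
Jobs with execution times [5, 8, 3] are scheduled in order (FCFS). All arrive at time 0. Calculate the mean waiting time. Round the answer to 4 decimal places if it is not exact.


FCFS order (as given): [5, 8, 3]
Waiting times:
  Job 1: wait = 0
  Job 2: wait = 5
  Job 3: wait = 13
Sum of waiting times = 18
Average waiting time = 18/3 = 6.0

6.0


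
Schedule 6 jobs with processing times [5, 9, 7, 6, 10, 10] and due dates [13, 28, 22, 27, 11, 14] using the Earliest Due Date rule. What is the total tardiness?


Sort by due date (EDD order): [(10, 11), (5, 13), (10, 14), (7, 22), (6, 27), (9, 28)]
Compute completion times and tardiness:
  Job 1: p=10, d=11, C=10, tardiness=max(0,10-11)=0
  Job 2: p=5, d=13, C=15, tardiness=max(0,15-13)=2
  Job 3: p=10, d=14, C=25, tardiness=max(0,25-14)=11
  Job 4: p=7, d=22, C=32, tardiness=max(0,32-22)=10
  Job 5: p=6, d=27, C=38, tardiness=max(0,38-27)=11
  Job 6: p=9, d=28, C=47, tardiness=max(0,47-28)=19
Total tardiness = 53

53


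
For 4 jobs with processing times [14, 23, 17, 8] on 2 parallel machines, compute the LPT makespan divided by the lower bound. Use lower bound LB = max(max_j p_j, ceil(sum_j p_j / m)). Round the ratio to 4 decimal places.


LPT order: [23, 17, 14, 8]
Machine loads after assignment: [31, 31]
LPT makespan = 31
Lower bound = max(max_job, ceil(total/2)) = max(23, 31) = 31
Ratio = 31 / 31 = 1.0

1.0


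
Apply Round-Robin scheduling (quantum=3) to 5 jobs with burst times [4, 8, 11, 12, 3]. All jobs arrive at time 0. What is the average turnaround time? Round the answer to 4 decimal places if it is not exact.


Time quantum = 3
Execution trace:
  J1 runs 3 units, time = 3
  J2 runs 3 units, time = 6
  J3 runs 3 units, time = 9
  J4 runs 3 units, time = 12
  J5 runs 3 units, time = 15
  J1 runs 1 units, time = 16
  J2 runs 3 units, time = 19
  J3 runs 3 units, time = 22
  J4 runs 3 units, time = 25
  J2 runs 2 units, time = 27
  J3 runs 3 units, time = 30
  J4 runs 3 units, time = 33
  J3 runs 2 units, time = 35
  J4 runs 3 units, time = 38
Finish times: [16, 27, 35, 38, 15]
Average turnaround = 131/5 = 26.2

26.2


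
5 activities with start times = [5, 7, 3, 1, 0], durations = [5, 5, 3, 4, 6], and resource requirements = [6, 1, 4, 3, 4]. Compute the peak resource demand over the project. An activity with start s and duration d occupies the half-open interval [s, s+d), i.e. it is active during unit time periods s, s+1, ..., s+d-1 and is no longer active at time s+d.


Each activity i is active on [start_i, start_i + duration_i).
Compute total resource usage per time slot:
  t=0: active resources = [4], total = 4
  t=1: active resources = [3, 4], total = 7
  t=2: active resources = [3, 4], total = 7
  t=3: active resources = [4, 3, 4], total = 11
  t=4: active resources = [4, 3, 4], total = 11
  t=5: active resources = [6, 4, 4], total = 14
  t=6: active resources = [6], total = 6
  t=7: active resources = [6, 1], total = 7
  t=8: active resources = [6, 1], total = 7
  t=9: active resources = [6, 1], total = 7
  t=10: active resources = [1], total = 1
  t=11: active resources = [1], total = 1
Peak resource demand = 14

14


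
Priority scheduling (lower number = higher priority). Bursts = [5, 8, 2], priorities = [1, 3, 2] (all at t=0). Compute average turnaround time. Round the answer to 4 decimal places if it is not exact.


Sort by priority (ascending = highest first):
Order: [(1, 5), (2, 2), (3, 8)]
Completion times:
  Priority 1, burst=5, C=5
  Priority 2, burst=2, C=7
  Priority 3, burst=8, C=15
Average turnaround = 27/3 = 9.0

9.0


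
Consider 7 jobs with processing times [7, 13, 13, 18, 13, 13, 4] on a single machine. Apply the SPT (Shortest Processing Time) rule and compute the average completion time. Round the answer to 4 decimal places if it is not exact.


Sort jobs by processing time (SPT order): [4, 7, 13, 13, 13, 13, 18]
Compute completion times sequentially:
  Job 1: processing = 4, completes at 4
  Job 2: processing = 7, completes at 11
  Job 3: processing = 13, completes at 24
  Job 4: processing = 13, completes at 37
  Job 5: processing = 13, completes at 50
  Job 6: processing = 13, completes at 63
  Job 7: processing = 18, completes at 81
Sum of completion times = 270
Average completion time = 270/7 = 38.5714

38.5714


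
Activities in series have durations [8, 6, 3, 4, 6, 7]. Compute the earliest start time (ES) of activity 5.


Activity 5 starts after activities 1 through 4 complete.
Predecessor durations: [8, 6, 3, 4]
ES = 8 + 6 + 3 + 4 = 21

21


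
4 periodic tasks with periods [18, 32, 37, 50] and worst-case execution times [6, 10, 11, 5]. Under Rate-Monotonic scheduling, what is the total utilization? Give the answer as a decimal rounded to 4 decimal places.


Compute individual utilizations (exact fractions):
  Task 1: C/T = 6/18 = 1/3 (approx. 0.3333)
  Task 2: C/T = 10/32 = 5/16 (approx. 0.3125)
  Task 3: C/T = 11/37 (approx. 0.2973)
  Task 4: C/T = 5/50 = 1/10 (approx. 0.1)
Total utilization U = 1/3 + 5/16 + 11/37 + 1/10 = 9263/8880
Rounded to 4 decimal places: U = 1.0431
RM (Liu & Layland) bound for 4 tasks = 0.756828; compare with U = 9263/8880 (approx. 1.043131)
U > 1, so the task set is not schedulable (processor overloaded).

1.0431


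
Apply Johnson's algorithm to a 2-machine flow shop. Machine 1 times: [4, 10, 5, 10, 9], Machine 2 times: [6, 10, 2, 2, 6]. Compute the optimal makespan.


Apply Johnson's rule:
  Group 1 (a <= b): [(1, 4, 6), (2, 10, 10)]
  Group 2 (a > b): [(5, 9, 6), (3, 5, 2), (4, 10, 2)]
Optimal job order: [1, 2, 5, 3, 4]
Schedule:
  Job 1: M1 done at 4, M2 done at 10
  Job 2: M1 done at 14, M2 done at 24
  Job 5: M1 done at 23, M2 done at 30
  Job 3: M1 done at 28, M2 done at 32
  Job 4: M1 done at 38, M2 done at 40
Makespan = 40

40


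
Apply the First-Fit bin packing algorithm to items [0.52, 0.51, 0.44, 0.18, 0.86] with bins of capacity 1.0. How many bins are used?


Place items sequentially using First-Fit:
  Item 0.52 -> new Bin 1
  Item 0.51 -> new Bin 2
  Item 0.44 -> Bin 1 (now 0.96)
  Item 0.18 -> Bin 2 (now 0.69)
  Item 0.86 -> new Bin 3
Total bins used = 3

3


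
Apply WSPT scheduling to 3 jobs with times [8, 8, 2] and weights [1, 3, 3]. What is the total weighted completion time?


Compute p/w ratios and sort ascending (WSPT): [(2, 3), (8, 3), (8, 1)]
Compute weighted completion times:
  Job (p=2,w=3): C=2, w*C=3*2=6
  Job (p=8,w=3): C=10, w*C=3*10=30
  Job (p=8,w=1): C=18, w*C=1*18=18
Total weighted completion time = 54

54


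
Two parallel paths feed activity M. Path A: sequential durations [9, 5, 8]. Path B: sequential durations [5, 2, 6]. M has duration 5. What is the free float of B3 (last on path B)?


ES(B3) = sum of predecessors on chain B = 7
EF(B3) = ES + duration = 7 + 6 = 13
Successor of B3 is M. ES(M) = max(sum(A), sum(B)) = max(22, 13) = 22
Free float = ES(successor) - EF(current) = 22 - 13 = 9

9


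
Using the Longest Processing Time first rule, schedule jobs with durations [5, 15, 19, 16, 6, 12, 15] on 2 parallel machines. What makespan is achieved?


Sort jobs in decreasing order (LPT): [19, 16, 15, 15, 12, 6, 5]
Assign each job to the least loaded machine:
  Machine 1: jobs [19, 15, 6, 5], load = 45
  Machine 2: jobs [16, 15, 12], load = 43
Makespan = max load = 45

45


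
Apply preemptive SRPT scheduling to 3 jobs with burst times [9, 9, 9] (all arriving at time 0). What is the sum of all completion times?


Since all jobs arrive at t=0, SRPT equals SPT ordering.
SPT order: [9, 9, 9]
Completion times:
  Job 1: p=9, C=9
  Job 2: p=9, C=18
  Job 3: p=9, C=27
Total completion time = 9 + 18 + 27 = 54

54


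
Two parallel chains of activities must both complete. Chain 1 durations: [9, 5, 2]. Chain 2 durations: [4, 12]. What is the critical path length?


Path A total = 9 + 5 + 2 = 16
Path B total = 4 + 12 = 16
Critical path = longest path = max(16, 16) = 16

16


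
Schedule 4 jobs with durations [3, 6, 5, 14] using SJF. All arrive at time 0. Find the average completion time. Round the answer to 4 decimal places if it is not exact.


SJF order (ascending): [3, 5, 6, 14]
Completion times:
  Job 1: burst=3, C=3
  Job 2: burst=5, C=8
  Job 3: burst=6, C=14
  Job 4: burst=14, C=28
Average completion = 53/4 = 13.25

13.25


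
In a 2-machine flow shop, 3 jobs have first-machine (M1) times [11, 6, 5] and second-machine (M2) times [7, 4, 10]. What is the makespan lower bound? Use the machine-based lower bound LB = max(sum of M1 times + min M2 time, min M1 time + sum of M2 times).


LB1 = sum(M1 times) + min(M2 times) = 22 + 4 = 26
LB2 = min(M1 times) + sum(M2 times) = 5 + 21 = 26
Lower bound = max(LB1, LB2) = max(26, 26) = 26

26


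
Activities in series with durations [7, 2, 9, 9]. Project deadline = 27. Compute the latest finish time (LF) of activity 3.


LF(activity 3) = deadline - sum of successor durations
Successors: activities 4 through 4 with durations [9]
Sum of successor durations = 9
LF = 27 - 9 = 18

18


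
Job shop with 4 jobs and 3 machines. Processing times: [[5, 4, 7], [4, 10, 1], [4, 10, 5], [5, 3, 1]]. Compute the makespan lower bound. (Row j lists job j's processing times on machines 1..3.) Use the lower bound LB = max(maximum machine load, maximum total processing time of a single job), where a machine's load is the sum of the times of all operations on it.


Machine loads:
  Machine 1: 5 + 4 + 4 + 5 = 18
  Machine 2: 4 + 10 + 10 + 3 = 27
  Machine 3: 7 + 1 + 5 + 1 = 14
Max machine load = 27
Job totals:
  Job 1: 16
  Job 2: 15
  Job 3: 19
  Job 4: 9
Max job total = 19
Lower bound = max(27, 19) = 27

27


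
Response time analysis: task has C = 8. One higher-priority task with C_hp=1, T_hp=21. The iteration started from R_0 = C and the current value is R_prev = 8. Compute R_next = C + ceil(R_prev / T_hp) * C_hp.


R_next = C + ceil(R_prev / T_hp) * C_hp
ceil(8 / 21) = ceil(0.381) = 1
Interference = 1 * 1 = 1
R_next = 8 + 1 = 9

9


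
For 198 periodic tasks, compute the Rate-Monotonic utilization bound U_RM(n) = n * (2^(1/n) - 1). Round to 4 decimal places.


Compute 2^(1/198) = 1.0035068781
Subtract 1: 1.0035068781 - 1 = 0.0035068781
Multiply by n: 198 * 0.0035068781 = 0.6943618638
Round to 4 dp: 0.6944

0.6944


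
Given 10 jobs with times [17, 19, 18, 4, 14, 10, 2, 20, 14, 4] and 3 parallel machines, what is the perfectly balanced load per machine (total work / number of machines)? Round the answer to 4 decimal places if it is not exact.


Total processing time = 17 + 19 + 18 + 4 + 14 + 10 + 2 + 20 + 14 + 4 = 122
Number of machines = 3
Ideal balanced load = 122 / 3 = 40.6667

40.6667


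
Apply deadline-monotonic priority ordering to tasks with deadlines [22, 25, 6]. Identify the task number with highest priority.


Sort tasks by relative deadline (ascending):
  Task 3: deadline = 6
  Task 1: deadline = 22
  Task 2: deadline = 25
Priority order (highest first): [3, 1, 2]
Highest priority task = 3

3


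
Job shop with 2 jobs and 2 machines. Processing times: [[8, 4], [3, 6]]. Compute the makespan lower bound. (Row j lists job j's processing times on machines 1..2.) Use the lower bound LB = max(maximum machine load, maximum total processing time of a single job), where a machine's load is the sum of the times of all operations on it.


Machine loads:
  Machine 1: 8 + 3 = 11
  Machine 2: 4 + 6 = 10
Max machine load = 11
Job totals:
  Job 1: 12
  Job 2: 9
Max job total = 12
Lower bound = max(11, 12) = 12

12


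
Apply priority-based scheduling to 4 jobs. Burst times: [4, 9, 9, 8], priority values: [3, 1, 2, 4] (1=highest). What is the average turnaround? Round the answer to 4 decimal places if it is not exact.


Sort by priority (ascending = highest first):
Order: [(1, 9), (2, 9), (3, 4), (4, 8)]
Completion times:
  Priority 1, burst=9, C=9
  Priority 2, burst=9, C=18
  Priority 3, burst=4, C=22
  Priority 4, burst=8, C=30
Average turnaround = 79/4 = 19.75

19.75


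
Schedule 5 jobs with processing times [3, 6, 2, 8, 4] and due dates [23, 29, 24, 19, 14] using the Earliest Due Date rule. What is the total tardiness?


Sort by due date (EDD order): [(4, 14), (8, 19), (3, 23), (2, 24), (6, 29)]
Compute completion times and tardiness:
  Job 1: p=4, d=14, C=4, tardiness=max(0,4-14)=0
  Job 2: p=8, d=19, C=12, tardiness=max(0,12-19)=0
  Job 3: p=3, d=23, C=15, tardiness=max(0,15-23)=0
  Job 4: p=2, d=24, C=17, tardiness=max(0,17-24)=0
  Job 5: p=6, d=29, C=23, tardiness=max(0,23-29)=0
Total tardiness = 0

0


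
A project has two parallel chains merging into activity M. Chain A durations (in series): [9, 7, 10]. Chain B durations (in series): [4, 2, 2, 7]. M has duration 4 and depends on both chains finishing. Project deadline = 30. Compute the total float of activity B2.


Forward pass: ES(B2) = sum of predecessors on chain B = 4
EF = ES + duration = 4 + 2 = 6
Backward pass: LF(M) = deadline = 30; LS(M) = 30 - 4 = 26
LF(B2) = LS(M) - sum(successors on chain B) = 26 - 9 = 17
LS = LF - duration = 17 - 2 = 15
Total float = LS - ES = 15 - 4 = 11

11


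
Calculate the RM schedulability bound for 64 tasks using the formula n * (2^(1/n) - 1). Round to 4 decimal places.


Compute 2^(1/64) = 1.0108892861
Subtract 1: 1.0108892861 - 1 = 0.0108892861
Multiply by n: 64 * 0.0108892861 = 0.6969143104
Round to 4 dp: 0.6969

0.6969


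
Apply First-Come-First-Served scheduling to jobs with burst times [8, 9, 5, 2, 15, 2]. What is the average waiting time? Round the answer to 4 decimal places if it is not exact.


FCFS order (as given): [8, 9, 5, 2, 15, 2]
Waiting times:
  Job 1: wait = 0
  Job 2: wait = 8
  Job 3: wait = 17
  Job 4: wait = 22
  Job 5: wait = 24
  Job 6: wait = 39
Sum of waiting times = 110
Average waiting time = 110/6 = 18.3333

18.3333


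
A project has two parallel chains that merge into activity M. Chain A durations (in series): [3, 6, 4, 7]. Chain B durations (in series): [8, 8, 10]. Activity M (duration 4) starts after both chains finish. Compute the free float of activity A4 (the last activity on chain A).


ES(A4) = sum of predecessors on chain A = 13
EF(A4) = ES + duration = 13 + 7 = 20
Successor of A4 is M. ES(M) = max(sum(A), sum(B)) = max(20, 26) = 26
Free float = ES(successor) - EF(current) = 26 - 20 = 6

6


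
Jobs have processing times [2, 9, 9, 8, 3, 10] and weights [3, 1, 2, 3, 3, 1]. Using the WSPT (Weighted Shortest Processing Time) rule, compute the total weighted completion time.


Compute p/w ratios and sort ascending (WSPT): [(2, 3), (3, 3), (8, 3), (9, 2), (9, 1), (10, 1)]
Compute weighted completion times:
  Job (p=2,w=3): C=2, w*C=3*2=6
  Job (p=3,w=3): C=5, w*C=3*5=15
  Job (p=8,w=3): C=13, w*C=3*13=39
  Job (p=9,w=2): C=22, w*C=2*22=44
  Job (p=9,w=1): C=31, w*C=1*31=31
  Job (p=10,w=1): C=41, w*C=1*41=41
Total weighted completion time = 176

176


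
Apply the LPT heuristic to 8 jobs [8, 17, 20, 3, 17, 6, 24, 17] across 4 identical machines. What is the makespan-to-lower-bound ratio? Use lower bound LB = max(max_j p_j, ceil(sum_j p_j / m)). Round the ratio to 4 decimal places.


LPT order: [24, 20, 17, 17, 17, 8, 6, 3]
Machine loads after assignment: [27, 26, 34, 25]
LPT makespan = 34
Lower bound = max(max_job, ceil(total/4)) = max(24, 28) = 28
Ratio = 34 / 28 = 1.2143

1.2143


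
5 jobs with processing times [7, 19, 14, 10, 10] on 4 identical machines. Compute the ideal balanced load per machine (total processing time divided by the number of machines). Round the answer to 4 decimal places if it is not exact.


Total processing time = 7 + 19 + 14 + 10 + 10 = 60
Number of machines = 4
Ideal balanced load = 60 / 4 = 15.0

15.0


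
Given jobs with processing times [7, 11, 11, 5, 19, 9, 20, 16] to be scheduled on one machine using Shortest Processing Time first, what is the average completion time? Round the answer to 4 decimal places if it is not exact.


Sort jobs by processing time (SPT order): [5, 7, 9, 11, 11, 16, 19, 20]
Compute completion times sequentially:
  Job 1: processing = 5, completes at 5
  Job 2: processing = 7, completes at 12
  Job 3: processing = 9, completes at 21
  Job 4: processing = 11, completes at 32
  Job 5: processing = 11, completes at 43
  Job 6: processing = 16, completes at 59
  Job 7: processing = 19, completes at 78
  Job 8: processing = 20, completes at 98
Sum of completion times = 348
Average completion time = 348/8 = 43.5

43.5


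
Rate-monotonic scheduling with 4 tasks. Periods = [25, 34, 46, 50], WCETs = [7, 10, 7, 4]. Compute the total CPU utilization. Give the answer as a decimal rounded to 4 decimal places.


Compute individual utilizations (exact fractions):
  Task 1: C/T = 7/25 (approx. 0.28)
  Task 2: C/T = 10/34 = 5/17 (approx. 0.2941)
  Task 3: C/T = 7/46 (approx. 0.1522)
  Task 4: C/T = 4/50 = 2/25 (approx. 0.08)
Total utilization U = 7/25 + 5/17 + 7/46 + 2/25 = 15763/19550
Rounded to 4 decimal places: U = 0.8063
RM (Liu & Layland) bound for 4 tasks = 0.756828; compare with U = 15763/19550 (approx. 0.806292)
bound < U <= 1, so the RM sufficient condition is not met (inconclusive; an exact test such as response-time analysis is needed).

0.8063


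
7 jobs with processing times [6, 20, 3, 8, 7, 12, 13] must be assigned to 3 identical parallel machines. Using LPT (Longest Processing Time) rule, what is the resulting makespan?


Sort jobs in decreasing order (LPT): [20, 13, 12, 8, 7, 6, 3]
Assign each job to the least loaded machine:
  Machine 1: jobs [20, 6], load = 26
  Machine 2: jobs [13, 7, 3], load = 23
  Machine 3: jobs [12, 8], load = 20
Makespan = max load = 26

26


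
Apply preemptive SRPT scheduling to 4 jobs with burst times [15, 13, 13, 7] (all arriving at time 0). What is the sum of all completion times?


Since all jobs arrive at t=0, SRPT equals SPT ordering.
SPT order: [7, 13, 13, 15]
Completion times:
  Job 1: p=7, C=7
  Job 2: p=13, C=20
  Job 3: p=13, C=33
  Job 4: p=15, C=48
Total completion time = 7 + 20 + 33 + 48 = 108

108


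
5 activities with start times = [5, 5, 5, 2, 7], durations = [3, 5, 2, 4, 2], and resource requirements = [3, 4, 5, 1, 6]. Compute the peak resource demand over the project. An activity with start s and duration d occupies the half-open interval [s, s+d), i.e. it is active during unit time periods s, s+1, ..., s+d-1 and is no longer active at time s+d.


Each activity i is active on [start_i, start_i + duration_i).
Compute total resource usage per time slot:
  t=0: active resources = [], total = 0
  t=1: active resources = [], total = 0
  t=2: active resources = [1], total = 1
  t=3: active resources = [1], total = 1
  t=4: active resources = [1], total = 1
  t=5: active resources = [3, 4, 5, 1], total = 13
  t=6: active resources = [3, 4, 5], total = 12
  t=7: active resources = [3, 4, 6], total = 13
  t=8: active resources = [4, 6], total = 10
  t=9: active resources = [4], total = 4
Peak resource demand = 13

13


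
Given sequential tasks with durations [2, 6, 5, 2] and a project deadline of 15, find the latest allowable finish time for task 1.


LF(activity 1) = deadline - sum of successor durations
Successors: activities 2 through 4 with durations [6, 5, 2]
Sum of successor durations = 13
LF = 15 - 13 = 2

2


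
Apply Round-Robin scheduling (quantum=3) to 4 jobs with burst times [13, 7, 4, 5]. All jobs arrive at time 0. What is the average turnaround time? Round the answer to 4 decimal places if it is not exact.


Time quantum = 3
Execution trace:
  J1 runs 3 units, time = 3
  J2 runs 3 units, time = 6
  J3 runs 3 units, time = 9
  J4 runs 3 units, time = 12
  J1 runs 3 units, time = 15
  J2 runs 3 units, time = 18
  J3 runs 1 units, time = 19
  J4 runs 2 units, time = 21
  J1 runs 3 units, time = 24
  J2 runs 1 units, time = 25
  J1 runs 3 units, time = 28
  J1 runs 1 units, time = 29
Finish times: [29, 25, 19, 21]
Average turnaround = 94/4 = 23.5

23.5


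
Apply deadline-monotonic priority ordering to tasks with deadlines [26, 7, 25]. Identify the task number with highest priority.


Sort tasks by relative deadline (ascending):
  Task 2: deadline = 7
  Task 3: deadline = 25
  Task 1: deadline = 26
Priority order (highest first): [2, 3, 1]
Highest priority task = 2

2


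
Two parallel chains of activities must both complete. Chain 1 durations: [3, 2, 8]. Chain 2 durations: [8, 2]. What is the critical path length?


Path A total = 3 + 2 + 8 = 13
Path B total = 8 + 2 = 10
Critical path = longest path = max(13, 10) = 13

13


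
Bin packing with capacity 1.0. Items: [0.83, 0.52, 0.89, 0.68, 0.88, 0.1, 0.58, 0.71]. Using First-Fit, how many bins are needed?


Place items sequentially using First-Fit:
  Item 0.83 -> new Bin 1
  Item 0.52 -> new Bin 2
  Item 0.89 -> new Bin 3
  Item 0.68 -> new Bin 4
  Item 0.88 -> new Bin 5
  Item 0.1 -> Bin 1 (now 0.93)
  Item 0.58 -> new Bin 6
  Item 0.71 -> new Bin 7
Total bins used = 7

7


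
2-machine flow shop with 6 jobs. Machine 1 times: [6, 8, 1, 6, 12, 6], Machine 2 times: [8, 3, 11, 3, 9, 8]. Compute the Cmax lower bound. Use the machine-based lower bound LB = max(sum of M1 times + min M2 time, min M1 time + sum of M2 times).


LB1 = sum(M1 times) + min(M2 times) = 39 + 3 = 42
LB2 = min(M1 times) + sum(M2 times) = 1 + 42 = 43
Lower bound = max(LB1, LB2) = max(42, 43) = 43

43


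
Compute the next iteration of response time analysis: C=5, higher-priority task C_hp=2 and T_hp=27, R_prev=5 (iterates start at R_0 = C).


R_next = C + ceil(R_prev / T_hp) * C_hp
ceil(5 / 27) = ceil(0.1852) = 1
Interference = 1 * 2 = 2
R_next = 5 + 2 = 7

7


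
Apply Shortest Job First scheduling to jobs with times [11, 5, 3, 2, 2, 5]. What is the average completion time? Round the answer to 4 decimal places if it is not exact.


SJF order (ascending): [2, 2, 3, 5, 5, 11]
Completion times:
  Job 1: burst=2, C=2
  Job 2: burst=2, C=4
  Job 3: burst=3, C=7
  Job 4: burst=5, C=12
  Job 5: burst=5, C=17
  Job 6: burst=11, C=28
Average completion = 70/6 = 11.6667

11.6667


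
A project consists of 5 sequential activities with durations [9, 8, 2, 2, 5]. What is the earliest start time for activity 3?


Activity 3 starts after activities 1 through 2 complete.
Predecessor durations: [9, 8]
ES = 9 + 8 = 17

17


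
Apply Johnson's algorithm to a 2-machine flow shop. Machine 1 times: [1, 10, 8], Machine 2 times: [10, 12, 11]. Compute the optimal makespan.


Apply Johnson's rule:
  Group 1 (a <= b): [(1, 1, 10), (3, 8, 11), (2, 10, 12)]
  Group 2 (a > b): []
Optimal job order: [1, 3, 2]
Schedule:
  Job 1: M1 done at 1, M2 done at 11
  Job 3: M1 done at 9, M2 done at 22
  Job 2: M1 done at 19, M2 done at 34
Makespan = 34

34


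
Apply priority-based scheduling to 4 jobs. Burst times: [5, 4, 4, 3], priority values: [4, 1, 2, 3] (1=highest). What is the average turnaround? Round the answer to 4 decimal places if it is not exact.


Sort by priority (ascending = highest first):
Order: [(1, 4), (2, 4), (3, 3), (4, 5)]
Completion times:
  Priority 1, burst=4, C=4
  Priority 2, burst=4, C=8
  Priority 3, burst=3, C=11
  Priority 4, burst=5, C=16
Average turnaround = 39/4 = 9.75

9.75


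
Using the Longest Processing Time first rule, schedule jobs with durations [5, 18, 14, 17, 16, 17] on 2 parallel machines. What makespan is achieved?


Sort jobs in decreasing order (LPT): [18, 17, 17, 16, 14, 5]
Assign each job to the least loaded machine:
  Machine 1: jobs [18, 16, 14], load = 48
  Machine 2: jobs [17, 17, 5], load = 39
Makespan = max load = 48

48


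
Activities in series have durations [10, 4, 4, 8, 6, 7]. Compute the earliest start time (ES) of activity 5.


Activity 5 starts after activities 1 through 4 complete.
Predecessor durations: [10, 4, 4, 8]
ES = 10 + 4 + 4 + 8 = 26

26


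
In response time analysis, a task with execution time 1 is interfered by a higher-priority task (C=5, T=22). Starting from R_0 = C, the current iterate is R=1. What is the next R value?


R_next = C + ceil(R_prev / T_hp) * C_hp
ceil(1 / 22) = ceil(0.0455) = 1
Interference = 1 * 5 = 5
R_next = 1 + 5 = 6

6


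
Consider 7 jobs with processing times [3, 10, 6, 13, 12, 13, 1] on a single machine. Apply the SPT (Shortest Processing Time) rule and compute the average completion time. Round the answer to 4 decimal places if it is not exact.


Sort jobs by processing time (SPT order): [1, 3, 6, 10, 12, 13, 13]
Compute completion times sequentially:
  Job 1: processing = 1, completes at 1
  Job 2: processing = 3, completes at 4
  Job 3: processing = 6, completes at 10
  Job 4: processing = 10, completes at 20
  Job 5: processing = 12, completes at 32
  Job 6: processing = 13, completes at 45
  Job 7: processing = 13, completes at 58
Sum of completion times = 170
Average completion time = 170/7 = 24.2857

24.2857


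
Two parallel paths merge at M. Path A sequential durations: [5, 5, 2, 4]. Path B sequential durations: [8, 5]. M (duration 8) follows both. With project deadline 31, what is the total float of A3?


Forward pass: ES(A3) = sum of predecessors on chain A = 10
EF = ES + duration = 10 + 2 = 12
Backward pass: LF(M) = deadline = 31; LS(M) = 31 - 8 = 23
LF(A3) = LS(M) - sum(successors on chain A) = 23 - 4 = 19
LS = LF - duration = 19 - 2 = 17
Total float = LS - ES = 17 - 10 = 7

7


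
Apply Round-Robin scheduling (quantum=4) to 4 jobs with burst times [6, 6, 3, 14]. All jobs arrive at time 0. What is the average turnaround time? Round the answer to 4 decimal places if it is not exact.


Time quantum = 4
Execution trace:
  J1 runs 4 units, time = 4
  J2 runs 4 units, time = 8
  J3 runs 3 units, time = 11
  J4 runs 4 units, time = 15
  J1 runs 2 units, time = 17
  J2 runs 2 units, time = 19
  J4 runs 4 units, time = 23
  J4 runs 4 units, time = 27
  J4 runs 2 units, time = 29
Finish times: [17, 19, 11, 29]
Average turnaround = 76/4 = 19.0

19.0


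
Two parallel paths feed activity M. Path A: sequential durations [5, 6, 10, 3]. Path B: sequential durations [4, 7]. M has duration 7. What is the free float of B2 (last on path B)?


ES(B2) = sum of predecessors on chain B = 4
EF(B2) = ES + duration = 4 + 7 = 11
Successor of B2 is M. ES(M) = max(sum(A), sum(B)) = max(24, 11) = 24
Free float = ES(successor) - EF(current) = 24 - 11 = 13

13


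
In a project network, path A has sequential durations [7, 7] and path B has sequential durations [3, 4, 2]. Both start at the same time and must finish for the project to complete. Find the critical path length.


Path A total = 7 + 7 = 14
Path B total = 3 + 4 + 2 = 9
Critical path = longest path = max(14, 9) = 14

14


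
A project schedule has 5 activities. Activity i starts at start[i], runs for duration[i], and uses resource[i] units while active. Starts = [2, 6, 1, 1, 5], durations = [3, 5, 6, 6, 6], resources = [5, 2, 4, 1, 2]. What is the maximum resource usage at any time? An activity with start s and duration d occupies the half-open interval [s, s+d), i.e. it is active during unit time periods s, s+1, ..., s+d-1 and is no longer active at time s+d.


Each activity i is active on [start_i, start_i + duration_i).
Compute total resource usage per time slot:
  t=0: active resources = [], total = 0
  t=1: active resources = [4, 1], total = 5
  t=2: active resources = [5, 4, 1], total = 10
  t=3: active resources = [5, 4, 1], total = 10
  t=4: active resources = [5, 4, 1], total = 10
  t=5: active resources = [4, 1, 2], total = 7
  t=6: active resources = [2, 4, 1, 2], total = 9
  t=7: active resources = [2, 2], total = 4
  t=8: active resources = [2, 2], total = 4
  t=9: active resources = [2, 2], total = 4
  t=10: active resources = [2, 2], total = 4
Peak resource demand = 10

10


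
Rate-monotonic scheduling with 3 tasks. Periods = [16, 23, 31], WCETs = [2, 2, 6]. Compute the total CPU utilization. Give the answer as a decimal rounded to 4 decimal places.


Compute individual utilizations (exact fractions):
  Task 1: C/T = 2/16 = 1/8 (approx. 0.125)
  Task 2: C/T = 2/23 (approx. 0.087)
  Task 3: C/T = 6/31 (approx. 0.1935)
Total utilization U = 1/8 + 2/23 + 6/31 = 2313/5704
Rounded to 4 decimal places: U = 0.4055
RM (Liu & Layland) bound for 3 tasks = 0.779763; compare with U = 2313/5704 (approx. 0.405505)
U <= bound, so schedulable by RM sufficient condition.

0.4055


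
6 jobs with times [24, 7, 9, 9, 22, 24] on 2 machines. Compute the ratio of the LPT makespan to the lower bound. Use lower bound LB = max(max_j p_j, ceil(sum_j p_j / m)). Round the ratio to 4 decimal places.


LPT order: [24, 24, 22, 9, 9, 7]
Machine loads after assignment: [46, 49]
LPT makespan = 49
Lower bound = max(max_job, ceil(total/2)) = max(24, 48) = 48
Ratio = 49 / 48 = 1.0208

1.0208


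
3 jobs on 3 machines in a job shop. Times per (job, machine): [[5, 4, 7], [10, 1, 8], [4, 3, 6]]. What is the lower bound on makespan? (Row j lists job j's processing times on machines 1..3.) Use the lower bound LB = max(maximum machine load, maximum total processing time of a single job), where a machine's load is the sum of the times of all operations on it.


Machine loads:
  Machine 1: 5 + 10 + 4 = 19
  Machine 2: 4 + 1 + 3 = 8
  Machine 3: 7 + 8 + 6 = 21
Max machine load = 21
Job totals:
  Job 1: 16
  Job 2: 19
  Job 3: 13
Max job total = 19
Lower bound = max(21, 19) = 21

21


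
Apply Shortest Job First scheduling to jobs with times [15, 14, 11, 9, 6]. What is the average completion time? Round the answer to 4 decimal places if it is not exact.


SJF order (ascending): [6, 9, 11, 14, 15]
Completion times:
  Job 1: burst=6, C=6
  Job 2: burst=9, C=15
  Job 3: burst=11, C=26
  Job 4: burst=14, C=40
  Job 5: burst=15, C=55
Average completion = 142/5 = 28.4

28.4


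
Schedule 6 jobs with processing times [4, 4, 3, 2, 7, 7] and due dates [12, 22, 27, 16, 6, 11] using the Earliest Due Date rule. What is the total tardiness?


Sort by due date (EDD order): [(7, 6), (7, 11), (4, 12), (2, 16), (4, 22), (3, 27)]
Compute completion times and tardiness:
  Job 1: p=7, d=6, C=7, tardiness=max(0,7-6)=1
  Job 2: p=7, d=11, C=14, tardiness=max(0,14-11)=3
  Job 3: p=4, d=12, C=18, tardiness=max(0,18-12)=6
  Job 4: p=2, d=16, C=20, tardiness=max(0,20-16)=4
  Job 5: p=4, d=22, C=24, tardiness=max(0,24-22)=2
  Job 6: p=3, d=27, C=27, tardiness=max(0,27-27)=0
Total tardiness = 16

16


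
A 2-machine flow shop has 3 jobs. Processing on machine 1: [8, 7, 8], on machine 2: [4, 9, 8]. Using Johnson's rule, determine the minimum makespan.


Apply Johnson's rule:
  Group 1 (a <= b): [(2, 7, 9), (3, 8, 8)]
  Group 2 (a > b): [(1, 8, 4)]
Optimal job order: [2, 3, 1]
Schedule:
  Job 2: M1 done at 7, M2 done at 16
  Job 3: M1 done at 15, M2 done at 24
  Job 1: M1 done at 23, M2 done at 28
Makespan = 28

28


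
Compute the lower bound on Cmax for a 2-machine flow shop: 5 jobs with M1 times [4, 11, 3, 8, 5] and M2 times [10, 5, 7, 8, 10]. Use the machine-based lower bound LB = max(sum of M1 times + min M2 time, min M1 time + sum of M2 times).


LB1 = sum(M1 times) + min(M2 times) = 31 + 5 = 36
LB2 = min(M1 times) + sum(M2 times) = 3 + 40 = 43
Lower bound = max(LB1, LB2) = max(36, 43) = 43

43


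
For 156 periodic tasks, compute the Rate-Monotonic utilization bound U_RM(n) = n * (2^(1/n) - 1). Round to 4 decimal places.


Compute 2^(1/156) = 1.0044531370
Subtract 1: 1.0044531370 - 1 = 0.0044531370
Multiply by n: 156 * 0.0044531370 = 0.6946893720
Round to 4 dp: 0.6947

0.6947


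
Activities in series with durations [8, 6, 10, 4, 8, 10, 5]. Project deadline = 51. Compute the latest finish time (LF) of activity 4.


LF(activity 4) = deadline - sum of successor durations
Successors: activities 5 through 7 with durations [8, 10, 5]
Sum of successor durations = 23
LF = 51 - 23 = 28

28


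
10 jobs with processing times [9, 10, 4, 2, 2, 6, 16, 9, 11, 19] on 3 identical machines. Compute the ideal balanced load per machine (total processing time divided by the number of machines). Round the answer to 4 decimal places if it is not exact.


Total processing time = 9 + 10 + 4 + 2 + 2 + 6 + 16 + 9 + 11 + 19 = 88
Number of machines = 3
Ideal balanced load = 88 / 3 = 29.3333

29.3333


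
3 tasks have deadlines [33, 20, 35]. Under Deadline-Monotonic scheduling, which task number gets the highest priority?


Sort tasks by relative deadline (ascending):
  Task 2: deadline = 20
  Task 1: deadline = 33
  Task 3: deadline = 35
Priority order (highest first): [2, 1, 3]
Highest priority task = 2

2


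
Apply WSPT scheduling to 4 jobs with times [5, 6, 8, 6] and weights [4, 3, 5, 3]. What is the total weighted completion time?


Compute p/w ratios and sort ascending (WSPT): [(5, 4), (8, 5), (6, 3), (6, 3)]
Compute weighted completion times:
  Job (p=5,w=4): C=5, w*C=4*5=20
  Job (p=8,w=5): C=13, w*C=5*13=65
  Job (p=6,w=3): C=19, w*C=3*19=57
  Job (p=6,w=3): C=25, w*C=3*25=75
Total weighted completion time = 217

217


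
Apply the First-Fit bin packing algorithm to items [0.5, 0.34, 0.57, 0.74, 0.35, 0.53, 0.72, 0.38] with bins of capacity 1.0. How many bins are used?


Place items sequentially using First-Fit:
  Item 0.5 -> new Bin 1
  Item 0.34 -> Bin 1 (now 0.84)
  Item 0.57 -> new Bin 2
  Item 0.74 -> new Bin 3
  Item 0.35 -> Bin 2 (now 0.92)
  Item 0.53 -> new Bin 4
  Item 0.72 -> new Bin 5
  Item 0.38 -> Bin 4 (now 0.91)
Total bins used = 5

5


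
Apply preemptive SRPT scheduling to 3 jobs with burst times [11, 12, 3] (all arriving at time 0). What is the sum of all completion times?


Since all jobs arrive at t=0, SRPT equals SPT ordering.
SPT order: [3, 11, 12]
Completion times:
  Job 1: p=3, C=3
  Job 2: p=11, C=14
  Job 3: p=12, C=26
Total completion time = 3 + 14 + 26 = 43

43


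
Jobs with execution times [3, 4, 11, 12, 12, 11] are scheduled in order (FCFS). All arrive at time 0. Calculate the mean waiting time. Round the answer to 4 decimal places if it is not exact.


FCFS order (as given): [3, 4, 11, 12, 12, 11]
Waiting times:
  Job 1: wait = 0
  Job 2: wait = 3
  Job 3: wait = 7
  Job 4: wait = 18
  Job 5: wait = 30
  Job 6: wait = 42
Sum of waiting times = 100
Average waiting time = 100/6 = 16.6667

16.6667


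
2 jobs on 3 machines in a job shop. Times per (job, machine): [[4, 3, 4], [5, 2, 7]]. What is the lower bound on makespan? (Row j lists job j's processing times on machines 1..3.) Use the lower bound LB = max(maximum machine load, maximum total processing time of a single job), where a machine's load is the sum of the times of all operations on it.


Machine loads:
  Machine 1: 4 + 5 = 9
  Machine 2: 3 + 2 = 5
  Machine 3: 4 + 7 = 11
Max machine load = 11
Job totals:
  Job 1: 11
  Job 2: 14
Max job total = 14
Lower bound = max(11, 14) = 14

14


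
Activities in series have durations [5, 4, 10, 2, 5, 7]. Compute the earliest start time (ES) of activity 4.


Activity 4 starts after activities 1 through 3 complete.
Predecessor durations: [5, 4, 10]
ES = 5 + 4 + 10 = 19

19
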